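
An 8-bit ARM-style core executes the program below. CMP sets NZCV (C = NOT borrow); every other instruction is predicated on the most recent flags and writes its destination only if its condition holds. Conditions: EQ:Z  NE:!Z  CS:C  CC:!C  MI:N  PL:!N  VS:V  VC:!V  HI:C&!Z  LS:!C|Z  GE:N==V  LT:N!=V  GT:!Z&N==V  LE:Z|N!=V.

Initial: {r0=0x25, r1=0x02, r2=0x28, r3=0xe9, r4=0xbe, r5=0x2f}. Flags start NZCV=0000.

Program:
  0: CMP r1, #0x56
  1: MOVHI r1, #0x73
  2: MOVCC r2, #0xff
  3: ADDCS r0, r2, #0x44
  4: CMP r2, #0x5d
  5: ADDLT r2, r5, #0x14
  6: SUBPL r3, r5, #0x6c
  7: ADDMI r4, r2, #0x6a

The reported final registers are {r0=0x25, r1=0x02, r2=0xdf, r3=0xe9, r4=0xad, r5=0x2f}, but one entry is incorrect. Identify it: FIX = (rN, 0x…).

[0] flags=1000 → (cmp)
[1] flags=1000 HI?F → skip
[2] flags=1000 CC?T → r2=0xff
[3] flags=1000 CS?F → skip
[4] flags=1010 → (cmp)
[5] flags=1010 LT?T → r2=0x43
[6] flags=1010 PL?F → skip
[7] flags=1010 MI?T → r4=0xad

FIX = (r2, 0x43)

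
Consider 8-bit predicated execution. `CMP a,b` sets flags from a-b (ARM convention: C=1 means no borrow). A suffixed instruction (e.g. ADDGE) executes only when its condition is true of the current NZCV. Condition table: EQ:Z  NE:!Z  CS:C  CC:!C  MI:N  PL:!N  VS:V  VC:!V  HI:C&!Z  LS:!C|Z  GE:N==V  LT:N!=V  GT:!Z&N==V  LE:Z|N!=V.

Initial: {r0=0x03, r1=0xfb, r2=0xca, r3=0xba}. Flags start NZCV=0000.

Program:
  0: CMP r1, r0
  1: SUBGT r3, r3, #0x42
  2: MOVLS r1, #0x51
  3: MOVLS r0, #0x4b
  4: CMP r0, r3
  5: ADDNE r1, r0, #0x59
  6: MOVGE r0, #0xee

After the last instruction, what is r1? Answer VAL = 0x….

VAL = 0x5c

[0] flags=1010 → (cmp)
[1] flags=1010 GT?F → skip
[2] flags=1010 LS?F → skip
[3] flags=1010 LS?F → skip
[4] flags=0000 → (cmp)
[5] flags=0000 NE?T → r1=0x5c
[6] flags=0000 GE?T → r0=0xee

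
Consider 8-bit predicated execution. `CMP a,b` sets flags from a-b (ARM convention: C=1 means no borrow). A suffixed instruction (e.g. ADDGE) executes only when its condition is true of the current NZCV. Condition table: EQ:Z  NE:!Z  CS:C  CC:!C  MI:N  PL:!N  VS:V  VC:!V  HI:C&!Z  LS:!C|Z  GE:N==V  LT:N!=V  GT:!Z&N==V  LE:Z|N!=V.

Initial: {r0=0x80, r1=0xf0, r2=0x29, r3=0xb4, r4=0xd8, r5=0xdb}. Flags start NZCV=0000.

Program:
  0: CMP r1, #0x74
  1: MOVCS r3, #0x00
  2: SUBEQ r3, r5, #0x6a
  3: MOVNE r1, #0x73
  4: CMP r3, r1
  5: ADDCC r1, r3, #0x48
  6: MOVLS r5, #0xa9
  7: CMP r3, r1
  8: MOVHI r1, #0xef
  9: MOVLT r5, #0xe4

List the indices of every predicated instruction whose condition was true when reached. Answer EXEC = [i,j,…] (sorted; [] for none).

EXEC = [1,3,5,6,9]

0: ✓ CMP  NZCV=0011
1: ✓ MOVCS  r3←0x00
2: · SUBEQ
3: ✓ MOVNE  r1←0x73
4: ✓ CMP  NZCV=1000
5: ✓ ADDCC  r1←0x48
6: ✓ MOVLS  r5←0xa9
7: ✓ CMP  NZCV=1000
8: · MOVHI
9: ✓ MOVLT  r5←0xe4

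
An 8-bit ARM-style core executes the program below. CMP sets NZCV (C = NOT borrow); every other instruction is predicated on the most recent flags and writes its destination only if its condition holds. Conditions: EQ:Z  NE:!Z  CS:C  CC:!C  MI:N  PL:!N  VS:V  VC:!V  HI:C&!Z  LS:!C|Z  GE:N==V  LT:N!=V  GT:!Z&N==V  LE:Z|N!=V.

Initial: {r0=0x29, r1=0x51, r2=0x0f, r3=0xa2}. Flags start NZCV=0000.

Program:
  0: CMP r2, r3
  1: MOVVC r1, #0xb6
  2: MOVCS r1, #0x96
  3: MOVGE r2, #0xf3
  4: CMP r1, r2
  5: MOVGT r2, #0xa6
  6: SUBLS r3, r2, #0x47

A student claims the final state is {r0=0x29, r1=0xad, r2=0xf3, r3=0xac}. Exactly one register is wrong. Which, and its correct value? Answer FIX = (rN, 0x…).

0: ✓ CMP  NZCV=0000
1: ✓ MOVVC  r1←0xb6
2: · MOVCS
3: ✓ MOVGE  r2←0xf3
4: ✓ CMP  NZCV=1000
5: · MOVGT
6: ✓ SUBLS  r3←0xac

FIX = (r1, 0xb6)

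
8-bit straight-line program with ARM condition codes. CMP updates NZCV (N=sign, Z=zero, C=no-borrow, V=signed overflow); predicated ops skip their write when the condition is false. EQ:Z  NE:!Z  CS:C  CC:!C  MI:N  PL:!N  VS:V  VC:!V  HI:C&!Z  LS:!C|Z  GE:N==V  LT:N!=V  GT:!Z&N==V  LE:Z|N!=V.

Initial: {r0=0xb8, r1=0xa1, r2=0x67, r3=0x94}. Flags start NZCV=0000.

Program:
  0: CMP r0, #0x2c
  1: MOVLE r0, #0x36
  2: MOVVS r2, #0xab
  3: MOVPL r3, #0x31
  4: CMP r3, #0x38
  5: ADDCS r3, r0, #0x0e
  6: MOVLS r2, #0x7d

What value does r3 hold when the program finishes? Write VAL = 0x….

[0] flags=1010 → (cmp)
[1] flags=1010 LE?T → r0=0x36
[2] flags=1010 VS?F → skip
[3] flags=1010 PL?F → skip
[4] flags=0011 → (cmp)
[5] flags=0011 CS?T → r3=0x44
[6] flags=0011 LS?F → skip

VAL = 0x44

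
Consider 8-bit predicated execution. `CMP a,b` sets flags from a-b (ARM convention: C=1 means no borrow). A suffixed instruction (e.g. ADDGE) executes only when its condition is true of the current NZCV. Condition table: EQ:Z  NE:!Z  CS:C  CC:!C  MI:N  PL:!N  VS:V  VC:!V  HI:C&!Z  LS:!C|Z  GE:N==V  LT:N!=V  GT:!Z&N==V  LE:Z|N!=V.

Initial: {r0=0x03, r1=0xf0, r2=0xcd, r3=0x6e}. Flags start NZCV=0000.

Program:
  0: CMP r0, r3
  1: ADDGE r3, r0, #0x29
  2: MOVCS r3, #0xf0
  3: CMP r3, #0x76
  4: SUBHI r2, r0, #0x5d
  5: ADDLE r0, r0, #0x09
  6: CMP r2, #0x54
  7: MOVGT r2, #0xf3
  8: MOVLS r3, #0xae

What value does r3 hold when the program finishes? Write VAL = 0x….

[0] flags=1000 → (cmp)
[1] flags=1000 GE?F → skip
[2] flags=1000 CS?F → skip
[3] flags=1000 → (cmp)
[4] flags=1000 HI?F → skip
[5] flags=1000 LE?T → r0=0x0c
[6] flags=0011 → (cmp)
[7] flags=0011 GT?F → skip
[8] flags=0011 LS?F → skip

VAL = 0x6e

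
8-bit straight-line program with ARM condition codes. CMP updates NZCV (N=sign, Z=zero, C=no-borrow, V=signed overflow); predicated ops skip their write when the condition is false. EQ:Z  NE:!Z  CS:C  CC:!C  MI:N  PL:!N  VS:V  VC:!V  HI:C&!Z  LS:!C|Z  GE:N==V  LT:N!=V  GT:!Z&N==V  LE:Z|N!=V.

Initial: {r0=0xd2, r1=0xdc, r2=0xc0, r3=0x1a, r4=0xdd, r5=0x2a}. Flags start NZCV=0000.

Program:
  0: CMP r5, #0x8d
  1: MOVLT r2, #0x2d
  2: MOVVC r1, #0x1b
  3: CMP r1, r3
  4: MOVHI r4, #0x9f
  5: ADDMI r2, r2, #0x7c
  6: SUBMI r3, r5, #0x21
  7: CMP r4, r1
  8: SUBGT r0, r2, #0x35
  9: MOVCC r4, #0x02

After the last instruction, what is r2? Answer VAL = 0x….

0: ✓ CMP  NZCV=1001
1: · MOVLT
2: · MOVVC
3: ✓ CMP  NZCV=1010
4: ✓ MOVHI  r4←0x9f
5: ✓ ADDMI  r2←0x3c
6: ✓ SUBMI  r3←0x09
7: ✓ CMP  NZCV=1000
8: · SUBGT
9: ✓ MOVCC  r4←0x02

VAL = 0x3c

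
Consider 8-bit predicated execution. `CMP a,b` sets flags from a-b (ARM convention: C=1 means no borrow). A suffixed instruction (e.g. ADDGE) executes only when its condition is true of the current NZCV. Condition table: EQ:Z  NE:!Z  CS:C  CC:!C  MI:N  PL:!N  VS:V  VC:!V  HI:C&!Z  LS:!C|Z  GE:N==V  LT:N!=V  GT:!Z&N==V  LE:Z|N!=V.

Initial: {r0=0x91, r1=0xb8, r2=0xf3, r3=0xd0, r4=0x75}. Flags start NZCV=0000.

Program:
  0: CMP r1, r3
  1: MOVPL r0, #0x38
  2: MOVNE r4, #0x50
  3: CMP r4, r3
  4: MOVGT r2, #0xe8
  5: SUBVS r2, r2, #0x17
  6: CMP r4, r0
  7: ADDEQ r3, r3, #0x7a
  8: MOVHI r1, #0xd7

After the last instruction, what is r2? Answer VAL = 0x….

VAL = 0xd1

[0] flags=1000 → (cmp)
[1] flags=1000 PL?F → skip
[2] flags=1000 NE?T → r4=0x50
[3] flags=1001 → (cmp)
[4] flags=1001 GT?T → r2=0xe8
[5] flags=1001 VS?T → r2=0xd1
[6] flags=1001 → (cmp)
[7] flags=1001 EQ?F → skip
[8] flags=1001 HI?F → skip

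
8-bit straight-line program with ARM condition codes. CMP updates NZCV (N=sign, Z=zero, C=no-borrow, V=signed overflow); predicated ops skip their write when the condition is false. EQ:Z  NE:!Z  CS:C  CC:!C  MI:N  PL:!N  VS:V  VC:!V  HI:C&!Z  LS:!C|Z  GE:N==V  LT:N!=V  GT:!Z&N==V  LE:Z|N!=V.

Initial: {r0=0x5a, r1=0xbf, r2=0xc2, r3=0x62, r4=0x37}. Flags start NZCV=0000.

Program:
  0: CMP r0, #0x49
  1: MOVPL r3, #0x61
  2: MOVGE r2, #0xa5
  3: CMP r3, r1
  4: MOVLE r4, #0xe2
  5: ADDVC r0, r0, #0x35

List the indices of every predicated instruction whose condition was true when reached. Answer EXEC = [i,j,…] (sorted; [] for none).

EXEC = [1,2]

0: ✓ CMP  NZCV=0010
1: ✓ MOVPL  r3←0x61
2: ✓ MOVGE  r2←0xa5
3: ✓ CMP  NZCV=1001
4: · MOVLE
5: · ADDVC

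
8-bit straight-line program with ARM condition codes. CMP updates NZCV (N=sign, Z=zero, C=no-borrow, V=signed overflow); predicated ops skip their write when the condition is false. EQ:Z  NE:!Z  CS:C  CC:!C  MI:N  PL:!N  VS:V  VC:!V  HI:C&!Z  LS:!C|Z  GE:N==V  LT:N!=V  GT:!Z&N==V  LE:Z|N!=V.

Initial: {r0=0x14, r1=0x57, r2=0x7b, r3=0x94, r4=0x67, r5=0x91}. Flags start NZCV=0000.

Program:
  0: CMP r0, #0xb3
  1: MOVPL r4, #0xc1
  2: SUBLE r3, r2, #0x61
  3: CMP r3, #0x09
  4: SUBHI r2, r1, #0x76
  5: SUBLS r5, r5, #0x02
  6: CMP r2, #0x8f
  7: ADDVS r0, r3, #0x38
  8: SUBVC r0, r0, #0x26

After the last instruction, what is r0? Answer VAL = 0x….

[0] flags=0000 → (cmp)
[1] flags=0000 PL?T → r4=0xc1
[2] flags=0000 LE?F → skip
[3] flags=1010 → (cmp)
[4] flags=1010 HI?T → r2=0xe1
[5] flags=1010 LS?F → skip
[6] flags=0010 → (cmp)
[7] flags=0010 VS?F → skip
[8] flags=0010 VC?T → r0=0xee

VAL = 0xee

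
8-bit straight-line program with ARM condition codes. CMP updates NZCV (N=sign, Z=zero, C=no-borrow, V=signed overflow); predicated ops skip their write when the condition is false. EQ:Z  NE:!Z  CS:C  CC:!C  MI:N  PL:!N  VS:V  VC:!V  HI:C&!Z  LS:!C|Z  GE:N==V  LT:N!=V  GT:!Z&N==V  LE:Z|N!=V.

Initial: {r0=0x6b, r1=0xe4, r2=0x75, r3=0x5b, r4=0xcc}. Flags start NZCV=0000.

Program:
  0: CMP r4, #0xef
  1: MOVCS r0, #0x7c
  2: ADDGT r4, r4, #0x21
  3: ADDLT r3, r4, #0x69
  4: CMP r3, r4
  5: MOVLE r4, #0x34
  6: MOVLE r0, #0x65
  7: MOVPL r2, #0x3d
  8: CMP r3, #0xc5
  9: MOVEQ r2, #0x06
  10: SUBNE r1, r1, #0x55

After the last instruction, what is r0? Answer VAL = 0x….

[0] flags=1000 → (cmp)
[1] flags=1000 CS?F → skip
[2] flags=1000 GT?F → skip
[3] flags=1000 LT?T → r3=0x35
[4] flags=0000 → (cmp)
[5] flags=0000 LE?F → skip
[6] flags=0000 LE?F → skip
[7] flags=0000 PL?T → r2=0x3d
[8] flags=0000 → (cmp)
[9] flags=0000 EQ?F → skip
[10] flags=0000 NE?T → r1=0x8f

VAL = 0x6b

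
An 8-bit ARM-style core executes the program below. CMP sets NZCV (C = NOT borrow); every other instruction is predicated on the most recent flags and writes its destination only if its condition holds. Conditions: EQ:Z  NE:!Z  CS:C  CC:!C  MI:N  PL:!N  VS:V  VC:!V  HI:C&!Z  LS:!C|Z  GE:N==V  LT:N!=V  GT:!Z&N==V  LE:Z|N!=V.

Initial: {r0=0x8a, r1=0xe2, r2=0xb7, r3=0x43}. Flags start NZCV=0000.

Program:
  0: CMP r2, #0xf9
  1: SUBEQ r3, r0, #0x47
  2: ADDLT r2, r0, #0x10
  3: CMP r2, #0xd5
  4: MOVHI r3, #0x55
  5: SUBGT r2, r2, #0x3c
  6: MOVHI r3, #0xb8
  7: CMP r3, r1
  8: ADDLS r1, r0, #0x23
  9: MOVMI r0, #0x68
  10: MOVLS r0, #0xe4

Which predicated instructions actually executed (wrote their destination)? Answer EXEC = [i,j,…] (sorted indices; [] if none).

EXEC = [2,8,10]

0: ✓ CMP  NZCV=1000
1: · SUBEQ
2: ✓ ADDLT  r2←0x9a
3: ✓ CMP  NZCV=1000
4: · MOVHI
5: · SUBGT
6: · MOVHI
7: ✓ CMP  NZCV=0000
8: ✓ ADDLS  r1←0xad
9: · MOVMI
10: ✓ MOVLS  r0←0xe4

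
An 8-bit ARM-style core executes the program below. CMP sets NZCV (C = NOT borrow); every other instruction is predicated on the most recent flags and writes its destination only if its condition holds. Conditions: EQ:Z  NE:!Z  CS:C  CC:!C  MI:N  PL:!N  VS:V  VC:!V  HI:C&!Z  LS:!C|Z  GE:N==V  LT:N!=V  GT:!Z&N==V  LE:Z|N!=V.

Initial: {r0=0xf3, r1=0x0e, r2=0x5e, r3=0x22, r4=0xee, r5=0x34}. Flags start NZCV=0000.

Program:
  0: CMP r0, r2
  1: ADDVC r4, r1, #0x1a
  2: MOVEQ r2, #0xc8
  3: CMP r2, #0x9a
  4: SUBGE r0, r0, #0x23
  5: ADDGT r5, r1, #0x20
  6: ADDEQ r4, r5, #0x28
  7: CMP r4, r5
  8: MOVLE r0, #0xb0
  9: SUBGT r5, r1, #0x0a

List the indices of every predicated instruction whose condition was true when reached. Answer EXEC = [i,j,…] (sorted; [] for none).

EXEC = [1,4,5,8]

[0] flags=1010 → (cmp)
[1] flags=1010 VC?T → r4=0x28
[2] flags=1010 EQ?F → skip
[3] flags=1001 → (cmp)
[4] flags=1001 GE?T → r0=0xd0
[5] flags=1001 GT?T → r5=0x2e
[6] flags=1001 EQ?F → skip
[7] flags=1000 → (cmp)
[8] flags=1000 LE?T → r0=0xb0
[9] flags=1000 GT?F → skip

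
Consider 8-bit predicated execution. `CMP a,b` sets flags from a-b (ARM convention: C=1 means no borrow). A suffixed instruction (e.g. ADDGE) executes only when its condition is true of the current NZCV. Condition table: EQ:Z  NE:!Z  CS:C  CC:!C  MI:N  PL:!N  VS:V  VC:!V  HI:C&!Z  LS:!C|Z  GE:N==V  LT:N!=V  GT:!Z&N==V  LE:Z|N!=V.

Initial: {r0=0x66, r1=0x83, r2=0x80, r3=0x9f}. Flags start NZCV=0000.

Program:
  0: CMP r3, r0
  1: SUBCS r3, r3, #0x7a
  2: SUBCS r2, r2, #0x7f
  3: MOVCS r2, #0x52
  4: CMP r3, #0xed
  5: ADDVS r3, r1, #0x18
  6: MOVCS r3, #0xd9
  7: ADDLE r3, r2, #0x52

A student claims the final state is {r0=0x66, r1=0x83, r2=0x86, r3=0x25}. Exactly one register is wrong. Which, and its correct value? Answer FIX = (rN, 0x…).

FIX = (r2, 0x52)

[0] flags=0011 → (cmp)
[1] flags=0011 CS?T → r3=0x25
[2] flags=0011 CS?T → r2=0x01
[3] flags=0011 CS?T → r2=0x52
[4] flags=0000 → (cmp)
[5] flags=0000 VS?F → skip
[6] flags=0000 CS?F → skip
[7] flags=0000 LE?F → skip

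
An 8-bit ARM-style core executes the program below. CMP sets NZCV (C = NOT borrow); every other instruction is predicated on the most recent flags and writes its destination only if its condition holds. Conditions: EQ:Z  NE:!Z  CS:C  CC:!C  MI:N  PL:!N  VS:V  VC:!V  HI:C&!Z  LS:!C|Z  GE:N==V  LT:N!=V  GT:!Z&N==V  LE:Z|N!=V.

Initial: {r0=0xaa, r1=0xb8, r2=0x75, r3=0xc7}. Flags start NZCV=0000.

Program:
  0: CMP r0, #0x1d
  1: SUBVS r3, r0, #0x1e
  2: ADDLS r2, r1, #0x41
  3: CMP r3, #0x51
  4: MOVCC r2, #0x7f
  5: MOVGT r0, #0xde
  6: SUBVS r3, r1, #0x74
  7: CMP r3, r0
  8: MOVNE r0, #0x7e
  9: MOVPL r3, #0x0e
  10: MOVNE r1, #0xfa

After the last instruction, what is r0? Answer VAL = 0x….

VAL = 0x7e

0: ✓ CMP  NZCV=1010
1: · SUBVS
2: · ADDLS
3: ✓ CMP  NZCV=0011
4: · MOVCC
5: · MOVGT
6: ✓ SUBVS  r3←0x44
7: ✓ CMP  NZCV=1001
8: ✓ MOVNE  r0←0x7e
9: · MOVPL
10: ✓ MOVNE  r1←0xfa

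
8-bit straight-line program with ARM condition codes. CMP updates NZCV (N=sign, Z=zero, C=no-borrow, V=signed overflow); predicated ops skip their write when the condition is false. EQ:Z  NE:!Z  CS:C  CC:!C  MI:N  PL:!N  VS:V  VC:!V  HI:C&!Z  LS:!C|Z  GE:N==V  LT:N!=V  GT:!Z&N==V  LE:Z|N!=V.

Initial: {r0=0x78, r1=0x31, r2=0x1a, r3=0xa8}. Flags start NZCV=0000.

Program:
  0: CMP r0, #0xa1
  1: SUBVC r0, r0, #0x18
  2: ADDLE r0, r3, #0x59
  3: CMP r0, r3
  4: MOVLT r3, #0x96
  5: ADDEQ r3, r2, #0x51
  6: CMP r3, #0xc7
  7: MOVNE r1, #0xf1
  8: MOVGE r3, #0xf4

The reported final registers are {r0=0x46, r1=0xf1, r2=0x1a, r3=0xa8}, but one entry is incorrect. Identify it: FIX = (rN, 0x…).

0: ✓ CMP  NZCV=1001
1: · SUBVC
2: · ADDLE
3: ✓ CMP  NZCV=1001
4: · MOVLT
5: · ADDEQ
6: ✓ CMP  NZCV=1000
7: ✓ MOVNE  r1←0xf1
8: · MOVGE

FIX = (r0, 0x78)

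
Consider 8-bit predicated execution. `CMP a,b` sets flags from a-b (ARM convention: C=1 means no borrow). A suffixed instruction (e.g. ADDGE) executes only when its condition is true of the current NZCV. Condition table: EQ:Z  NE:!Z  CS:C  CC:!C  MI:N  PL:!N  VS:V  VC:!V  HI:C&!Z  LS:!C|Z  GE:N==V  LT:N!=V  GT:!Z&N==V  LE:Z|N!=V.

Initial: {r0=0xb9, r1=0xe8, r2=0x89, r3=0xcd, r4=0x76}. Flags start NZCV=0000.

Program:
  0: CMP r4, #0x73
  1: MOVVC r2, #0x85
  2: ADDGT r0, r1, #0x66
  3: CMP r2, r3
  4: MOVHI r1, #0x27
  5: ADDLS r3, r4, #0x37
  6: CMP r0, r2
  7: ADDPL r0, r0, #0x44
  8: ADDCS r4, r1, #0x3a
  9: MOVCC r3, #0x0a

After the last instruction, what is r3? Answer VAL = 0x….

0: ✓ CMP  NZCV=0010
1: ✓ MOVVC  r2←0x85
2: ✓ ADDGT  r0←0x4e
3: ✓ CMP  NZCV=1000
4: · MOVHI
5: ✓ ADDLS  r3←0xad
6: ✓ CMP  NZCV=1001
7: · ADDPL
8: · ADDCS
9: ✓ MOVCC  r3←0x0a

VAL = 0x0a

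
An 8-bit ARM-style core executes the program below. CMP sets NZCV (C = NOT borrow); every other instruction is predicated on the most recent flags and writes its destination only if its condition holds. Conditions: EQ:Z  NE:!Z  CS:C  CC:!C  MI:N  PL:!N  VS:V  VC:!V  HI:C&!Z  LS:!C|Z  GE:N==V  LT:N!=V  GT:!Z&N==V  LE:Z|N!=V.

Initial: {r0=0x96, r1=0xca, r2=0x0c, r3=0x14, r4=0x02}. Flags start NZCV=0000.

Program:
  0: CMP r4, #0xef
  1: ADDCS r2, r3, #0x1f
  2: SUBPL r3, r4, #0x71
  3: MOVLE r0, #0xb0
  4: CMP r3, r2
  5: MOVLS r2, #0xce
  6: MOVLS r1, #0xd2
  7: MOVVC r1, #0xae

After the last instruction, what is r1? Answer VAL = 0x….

0: ✓ CMP  NZCV=0000
1: · ADDCS
2: ✓ SUBPL  r3←0x91
3: · MOVLE
4: ✓ CMP  NZCV=1010
5: · MOVLS
6: · MOVLS
7: ✓ MOVVC  r1←0xae

VAL = 0xae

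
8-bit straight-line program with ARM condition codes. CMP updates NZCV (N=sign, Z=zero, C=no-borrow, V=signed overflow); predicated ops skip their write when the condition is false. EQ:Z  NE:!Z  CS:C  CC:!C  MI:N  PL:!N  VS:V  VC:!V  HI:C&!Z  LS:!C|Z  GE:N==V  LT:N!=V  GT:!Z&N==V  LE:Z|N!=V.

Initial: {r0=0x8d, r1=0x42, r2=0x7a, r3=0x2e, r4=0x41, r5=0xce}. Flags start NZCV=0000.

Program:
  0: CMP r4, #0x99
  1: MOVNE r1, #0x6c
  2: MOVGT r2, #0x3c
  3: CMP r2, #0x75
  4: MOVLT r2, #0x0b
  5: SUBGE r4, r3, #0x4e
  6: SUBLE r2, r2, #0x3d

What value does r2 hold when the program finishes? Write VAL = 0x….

[0] flags=1001 → (cmp)
[1] flags=1001 NE?T → r1=0x6c
[2] flags=1001 GT?T → r2=0x3c
[3] flags=1000 → (cmp)
[4] flags=1000 LT?T → r2=0x0b
[5] flags=1000 GE?F → skip
[6] flags=1000 LE?T → r2=0xce

VAL = 0xce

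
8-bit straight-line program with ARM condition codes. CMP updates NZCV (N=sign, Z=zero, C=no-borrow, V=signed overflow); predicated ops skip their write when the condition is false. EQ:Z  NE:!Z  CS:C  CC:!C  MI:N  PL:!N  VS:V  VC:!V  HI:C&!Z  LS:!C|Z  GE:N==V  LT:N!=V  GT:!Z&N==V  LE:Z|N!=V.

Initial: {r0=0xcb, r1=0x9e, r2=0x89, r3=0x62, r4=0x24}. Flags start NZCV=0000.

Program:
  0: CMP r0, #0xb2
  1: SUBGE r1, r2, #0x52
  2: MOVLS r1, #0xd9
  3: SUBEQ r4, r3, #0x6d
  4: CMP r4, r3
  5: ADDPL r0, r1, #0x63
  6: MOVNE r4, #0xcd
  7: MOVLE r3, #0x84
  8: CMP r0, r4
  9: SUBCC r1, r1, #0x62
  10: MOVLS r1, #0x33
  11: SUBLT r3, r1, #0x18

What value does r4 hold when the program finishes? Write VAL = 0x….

0: ✓ CMP  NZCV=0010
1: ✓ SUBGE  r1←0x37
2: · MOVLS
3: · SUBEQ
4: ✓ CMP  NZCV=1000
5: · ADDPL
6: ✓ MOVNE  r4←0xcd
7: ✓ MOVLE  r3←0x84
8: ✓ CMP  NZCV=1000
9: ✓ SUBCC  r1←0xd5
10: ✓ MOVLS  r1←0x33
11: ✓ SUBLT  r3←0x1b

VAL = 0xcd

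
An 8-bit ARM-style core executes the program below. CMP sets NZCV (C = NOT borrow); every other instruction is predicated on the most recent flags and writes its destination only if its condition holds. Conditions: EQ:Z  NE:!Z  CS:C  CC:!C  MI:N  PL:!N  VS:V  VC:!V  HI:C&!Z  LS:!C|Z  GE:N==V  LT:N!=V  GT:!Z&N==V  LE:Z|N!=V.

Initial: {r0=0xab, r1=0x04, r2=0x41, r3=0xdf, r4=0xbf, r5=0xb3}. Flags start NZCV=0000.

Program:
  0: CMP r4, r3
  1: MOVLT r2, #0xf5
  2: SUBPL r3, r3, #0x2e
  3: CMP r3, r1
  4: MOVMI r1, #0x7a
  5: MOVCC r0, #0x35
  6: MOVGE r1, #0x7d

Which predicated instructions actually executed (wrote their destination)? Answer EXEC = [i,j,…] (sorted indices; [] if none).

EXEC = [1,4]

[0] flags=1000 → (cmp)
[1] flags=1000 LT?T → r2=0xf5
[2] flags=1000 PL?F → skip
[3] flags=1010 → (cmp)
[4] flags=1010 MI?T → r1=0x7a
[5] flags=1010 CC?F → skip
[6] flags=1010 GE?F → skip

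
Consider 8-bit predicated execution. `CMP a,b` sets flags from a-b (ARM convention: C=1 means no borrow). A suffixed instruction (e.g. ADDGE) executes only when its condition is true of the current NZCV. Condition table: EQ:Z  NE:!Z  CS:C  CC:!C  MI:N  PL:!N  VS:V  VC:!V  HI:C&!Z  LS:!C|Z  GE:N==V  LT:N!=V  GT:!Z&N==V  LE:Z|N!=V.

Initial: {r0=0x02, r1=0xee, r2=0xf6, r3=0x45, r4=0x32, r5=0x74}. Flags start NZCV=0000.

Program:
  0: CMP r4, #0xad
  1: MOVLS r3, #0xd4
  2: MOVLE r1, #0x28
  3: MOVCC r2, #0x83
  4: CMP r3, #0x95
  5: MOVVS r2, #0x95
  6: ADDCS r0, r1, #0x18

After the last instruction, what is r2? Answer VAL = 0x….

VAL = 0x83

0: ✓ CMP  NZCV=1001
1: ✓ MOVLS  r3←0xd4
2: · MOVLE
3: ✓ MOVCC  r2←0x83
4: ✓ CMP  NZCV=0010
5: · MOVVS
6: ✓ ADDCS  r0←0x06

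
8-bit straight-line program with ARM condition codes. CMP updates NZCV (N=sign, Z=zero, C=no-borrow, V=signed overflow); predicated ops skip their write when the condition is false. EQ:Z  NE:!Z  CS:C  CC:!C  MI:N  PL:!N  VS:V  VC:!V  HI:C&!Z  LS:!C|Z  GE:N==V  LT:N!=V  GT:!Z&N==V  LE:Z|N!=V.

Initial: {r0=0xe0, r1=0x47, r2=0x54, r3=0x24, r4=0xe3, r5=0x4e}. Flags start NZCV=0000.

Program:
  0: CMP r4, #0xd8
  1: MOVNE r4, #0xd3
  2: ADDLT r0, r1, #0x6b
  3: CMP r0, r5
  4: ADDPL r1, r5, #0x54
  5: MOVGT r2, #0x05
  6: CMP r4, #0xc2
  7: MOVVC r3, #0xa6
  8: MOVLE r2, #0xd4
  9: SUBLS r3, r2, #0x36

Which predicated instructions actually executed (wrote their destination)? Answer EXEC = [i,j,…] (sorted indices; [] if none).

0: ✓ CMP  NZCV=0010
1: ✓ MOVNE  r4←0xd3
2: · ADDLT
3: ✓ CMP  NZCV=1010
4: · ADDPL
5: · MOVGT
6: ✓ CMP  NZCV=0010
7: ✓ MOVVC  r3←0xa6
8: · MOVLE
9: · SUBLS

EXEC = [1,7]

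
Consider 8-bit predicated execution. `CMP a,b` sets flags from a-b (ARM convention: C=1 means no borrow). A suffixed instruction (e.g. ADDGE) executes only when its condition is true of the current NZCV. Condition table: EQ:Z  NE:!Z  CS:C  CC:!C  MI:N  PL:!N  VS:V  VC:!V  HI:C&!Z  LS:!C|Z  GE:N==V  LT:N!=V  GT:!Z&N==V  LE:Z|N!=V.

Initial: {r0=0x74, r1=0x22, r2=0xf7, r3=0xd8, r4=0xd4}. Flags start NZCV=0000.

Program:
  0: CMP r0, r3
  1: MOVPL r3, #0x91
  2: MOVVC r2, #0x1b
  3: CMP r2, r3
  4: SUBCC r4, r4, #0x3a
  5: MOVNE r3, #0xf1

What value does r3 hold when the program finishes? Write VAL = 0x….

VAL = 0xf1

[0] flags=1001 → (cmp)
[1] flags=1001 PL?F → skip
[2] flags=1001 VC?F → skip
[3] flags=0010 → (cmp)
[4] flags=0010 CC?F → skip
[5] flags=0010 NE?T → r3=0xf1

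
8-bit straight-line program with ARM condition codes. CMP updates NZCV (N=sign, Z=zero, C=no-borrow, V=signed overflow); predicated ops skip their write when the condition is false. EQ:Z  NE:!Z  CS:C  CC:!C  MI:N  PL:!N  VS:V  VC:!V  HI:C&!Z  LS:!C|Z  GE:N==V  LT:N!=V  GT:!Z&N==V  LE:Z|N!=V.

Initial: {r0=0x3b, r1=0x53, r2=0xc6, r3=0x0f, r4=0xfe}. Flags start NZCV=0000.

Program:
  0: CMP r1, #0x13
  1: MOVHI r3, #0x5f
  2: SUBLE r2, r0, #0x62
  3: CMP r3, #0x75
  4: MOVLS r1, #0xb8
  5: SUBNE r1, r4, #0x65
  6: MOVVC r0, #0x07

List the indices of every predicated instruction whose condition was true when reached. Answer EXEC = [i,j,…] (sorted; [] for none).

[0] flags=0010 → (cmp)
[1] flags=0010 HI?T → r3=0x5f
[2] flags=0010 LE?F → skip
[3] flags=1000 → (cmp)
[4] flags=1000 LS?T → r1=0xb8
[5] flags=1000 NE?T → r1=0x99
[6] flags=1000 VC?T → r0=0x07

EXEC = [1,4,5,6]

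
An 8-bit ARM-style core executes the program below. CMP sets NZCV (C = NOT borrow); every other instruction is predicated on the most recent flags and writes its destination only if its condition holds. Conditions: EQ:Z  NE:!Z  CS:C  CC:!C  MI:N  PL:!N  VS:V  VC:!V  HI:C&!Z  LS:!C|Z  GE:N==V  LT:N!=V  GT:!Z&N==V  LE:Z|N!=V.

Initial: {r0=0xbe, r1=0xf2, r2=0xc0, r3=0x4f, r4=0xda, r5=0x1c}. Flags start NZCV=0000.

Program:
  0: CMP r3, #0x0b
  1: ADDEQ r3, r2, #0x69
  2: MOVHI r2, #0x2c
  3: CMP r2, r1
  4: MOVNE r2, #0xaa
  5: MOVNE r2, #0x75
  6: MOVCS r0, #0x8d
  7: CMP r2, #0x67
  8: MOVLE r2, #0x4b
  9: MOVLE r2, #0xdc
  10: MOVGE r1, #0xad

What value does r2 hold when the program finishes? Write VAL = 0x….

VAL = 0x75

[0] flags=0010 → (cmp)
[1] flags=0010 EQ?F → skip
[2] flags=0010 HI?T → r2=0x2c
[3] flags=0000 → (cmp)
[4] flags=0000 NE?T → r2=0xaa
[5] flags=0000 NE?T → r2=0x75
[6] flags=0000 CS?F → skip
[7] flags=0010 → (cmp)
[8] flags=0010 LE?F → skip
[9] flags=0010 LE?F → skip
[10] flags=0010 GE?T → r1=0xad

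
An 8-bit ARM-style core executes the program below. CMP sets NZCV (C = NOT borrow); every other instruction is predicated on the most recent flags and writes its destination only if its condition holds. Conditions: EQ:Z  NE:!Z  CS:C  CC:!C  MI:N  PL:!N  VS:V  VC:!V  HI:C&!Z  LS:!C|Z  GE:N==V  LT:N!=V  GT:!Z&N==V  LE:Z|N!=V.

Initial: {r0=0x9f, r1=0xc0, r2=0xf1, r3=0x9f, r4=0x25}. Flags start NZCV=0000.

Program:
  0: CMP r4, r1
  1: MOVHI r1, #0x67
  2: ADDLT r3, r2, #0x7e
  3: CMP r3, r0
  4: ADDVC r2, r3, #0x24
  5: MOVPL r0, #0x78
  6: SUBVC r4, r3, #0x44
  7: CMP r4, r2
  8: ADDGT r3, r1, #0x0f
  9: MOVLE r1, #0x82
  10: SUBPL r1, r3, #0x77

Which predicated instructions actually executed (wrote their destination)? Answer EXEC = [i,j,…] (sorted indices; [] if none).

0: ✓ CMP  NZCV=0000
1: · MOVHI
2: · ADDLT
3: ✓ CMP  NZCV=0110
4: ✓ ADDVC  r2←0xc3
5: ✓ MOVPL  r0←0x78
6: ✓ SUBVC  r4←0x5b
7: ✓ CMP  NZCV=1001
8: ✓ ADDGT  r3←0xcf
9: · MOVLE
10: · SUBPL

EXEC = [4,5,6,8]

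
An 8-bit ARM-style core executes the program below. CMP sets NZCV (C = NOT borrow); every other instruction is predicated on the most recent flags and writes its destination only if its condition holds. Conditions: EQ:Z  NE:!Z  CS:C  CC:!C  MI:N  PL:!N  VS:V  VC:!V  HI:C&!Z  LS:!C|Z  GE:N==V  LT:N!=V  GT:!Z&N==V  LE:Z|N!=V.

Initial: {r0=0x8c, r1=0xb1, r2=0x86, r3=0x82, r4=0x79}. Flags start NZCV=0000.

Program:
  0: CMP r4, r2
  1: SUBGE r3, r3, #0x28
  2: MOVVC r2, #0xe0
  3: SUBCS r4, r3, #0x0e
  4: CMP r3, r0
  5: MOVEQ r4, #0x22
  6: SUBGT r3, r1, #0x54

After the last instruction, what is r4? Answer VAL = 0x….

VAL = 0x79

0: ✓ CMP  NZCV=1001
1: ✓ SUBGE  r3←0x5a
2: · MOVVC
3: · SUBCS
4: ✓ CMP  NZCV=1001
5: · MOVEQ
6: ✓ SUBGT  r3←0x5d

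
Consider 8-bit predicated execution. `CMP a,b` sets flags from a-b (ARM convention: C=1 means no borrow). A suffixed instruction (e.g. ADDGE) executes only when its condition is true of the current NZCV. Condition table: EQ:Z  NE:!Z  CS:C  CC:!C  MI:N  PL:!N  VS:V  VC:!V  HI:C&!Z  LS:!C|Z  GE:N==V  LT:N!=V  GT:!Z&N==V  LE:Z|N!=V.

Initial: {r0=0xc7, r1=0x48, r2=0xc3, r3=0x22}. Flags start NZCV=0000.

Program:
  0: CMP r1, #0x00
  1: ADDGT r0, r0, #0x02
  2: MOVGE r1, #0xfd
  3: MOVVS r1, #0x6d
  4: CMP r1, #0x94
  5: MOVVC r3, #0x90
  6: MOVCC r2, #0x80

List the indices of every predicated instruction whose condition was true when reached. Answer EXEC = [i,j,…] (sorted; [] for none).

0: ✓ CMP  NZCV=0010
1: ✓ ADDGT  r0←0xc9
2: ✓ MOVGE  r1←0xfd
3: · MOVVS
4: ✓ CMP  NZCV=0010
5: ✓ MOVVC  r3←0x90
6: · MOVCC

EXEC = [1,2,5]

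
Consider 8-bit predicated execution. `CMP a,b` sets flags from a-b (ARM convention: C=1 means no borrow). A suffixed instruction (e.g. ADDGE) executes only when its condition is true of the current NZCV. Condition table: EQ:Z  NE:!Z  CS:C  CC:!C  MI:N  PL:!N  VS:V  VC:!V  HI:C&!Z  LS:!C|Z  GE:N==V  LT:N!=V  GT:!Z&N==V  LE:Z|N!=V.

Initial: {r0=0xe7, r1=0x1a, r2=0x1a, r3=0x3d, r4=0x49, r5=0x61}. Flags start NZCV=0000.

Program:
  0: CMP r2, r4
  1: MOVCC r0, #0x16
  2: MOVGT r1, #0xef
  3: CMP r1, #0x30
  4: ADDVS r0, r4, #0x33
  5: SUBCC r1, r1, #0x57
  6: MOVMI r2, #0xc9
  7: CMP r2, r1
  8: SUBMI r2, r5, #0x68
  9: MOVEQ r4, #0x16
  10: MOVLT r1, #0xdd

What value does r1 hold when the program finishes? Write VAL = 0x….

0: ✓ CMP  NZCV=1000
1: ✓ MOVCC  r0←0x16
2: · MOVGT
3: ✓ CMP  NZCV=1000
4: · ADDVS
5: ✓ SUBCC  r1←0xc3
6: ✓ MOVMI  r2←0xc9
7: ✓ CMP  NZCV=0010
8: · SUBMI
9: · MOVEQ
10: · MOVLT

VAL = 0xc3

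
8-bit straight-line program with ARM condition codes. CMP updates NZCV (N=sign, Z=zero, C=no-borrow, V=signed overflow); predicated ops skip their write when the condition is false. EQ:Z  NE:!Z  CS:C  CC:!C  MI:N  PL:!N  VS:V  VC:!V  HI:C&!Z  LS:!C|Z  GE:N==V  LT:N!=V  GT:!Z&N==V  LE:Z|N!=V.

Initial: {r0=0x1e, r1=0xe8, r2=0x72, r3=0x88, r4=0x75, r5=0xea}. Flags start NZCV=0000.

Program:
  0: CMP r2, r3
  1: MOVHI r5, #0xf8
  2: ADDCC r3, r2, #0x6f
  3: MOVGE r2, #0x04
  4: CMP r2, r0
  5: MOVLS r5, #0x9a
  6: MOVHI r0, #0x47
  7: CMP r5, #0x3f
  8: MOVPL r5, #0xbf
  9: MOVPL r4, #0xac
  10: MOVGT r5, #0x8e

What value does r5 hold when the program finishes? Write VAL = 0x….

VAL = 0xbf

0: ✓ CMP  NZCV=1001
1: · MOVHI
2: ✓ ADDCC  r3←0xe1
3: ✓ MOVGE  r2←0x04
4: ✓ CMP  NZCV=1000
5: ✓ MOVLS  r5←0x9a
6: · MOVHI
7: ✓ CMP  NZCV=0011
8: ✓ MOVPL  r5←0xbf
9: ✓ MOVPL  r4←0xac
10: · MOVGT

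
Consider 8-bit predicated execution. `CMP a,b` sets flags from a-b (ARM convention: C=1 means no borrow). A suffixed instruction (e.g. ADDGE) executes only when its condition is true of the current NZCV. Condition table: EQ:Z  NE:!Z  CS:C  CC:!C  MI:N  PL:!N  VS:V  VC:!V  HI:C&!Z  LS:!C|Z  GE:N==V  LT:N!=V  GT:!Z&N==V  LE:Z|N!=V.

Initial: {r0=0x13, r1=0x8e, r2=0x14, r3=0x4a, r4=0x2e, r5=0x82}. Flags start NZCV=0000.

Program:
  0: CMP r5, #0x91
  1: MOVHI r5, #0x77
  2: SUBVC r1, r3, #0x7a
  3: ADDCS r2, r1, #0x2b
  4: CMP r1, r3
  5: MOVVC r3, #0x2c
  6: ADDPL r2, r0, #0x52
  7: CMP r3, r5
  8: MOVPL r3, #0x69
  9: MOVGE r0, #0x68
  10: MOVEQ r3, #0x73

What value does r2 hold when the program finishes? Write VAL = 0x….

VAL = 0x14

0: ✓ CMP  NZCV=1000
1: · MOVHI
2: ✓ SUBVC  r1←0xd0
3: · ADDCS
4: ✓ CMP  NZCV=1010
5: ✓ MOVVC  r3←0x2c
6: · ADDPL
7: ✓ CMP  NZCV=1001
8: · MOVPL
9: ✓ MOVGE  r0←0x68
10: · MOVEQ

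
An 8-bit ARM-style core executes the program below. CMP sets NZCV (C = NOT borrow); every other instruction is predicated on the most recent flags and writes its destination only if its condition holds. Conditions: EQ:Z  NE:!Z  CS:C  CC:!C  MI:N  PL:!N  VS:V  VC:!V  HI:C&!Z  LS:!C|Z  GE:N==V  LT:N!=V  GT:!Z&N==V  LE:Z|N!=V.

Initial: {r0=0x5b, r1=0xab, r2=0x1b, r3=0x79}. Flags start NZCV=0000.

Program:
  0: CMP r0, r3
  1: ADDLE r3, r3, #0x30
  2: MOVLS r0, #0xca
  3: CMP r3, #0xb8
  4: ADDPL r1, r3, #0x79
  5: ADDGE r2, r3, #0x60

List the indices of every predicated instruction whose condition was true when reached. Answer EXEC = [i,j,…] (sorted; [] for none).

0: ✓ CMP  NZCV=1000
1: ✓ ADDLE  r3←0xa9
2: ✓ MOVLS  r0←0xca
3: ✓ CMP  NZCV=1000
4: · ADDPL
5: · ADDGE

EXEC = [1,2]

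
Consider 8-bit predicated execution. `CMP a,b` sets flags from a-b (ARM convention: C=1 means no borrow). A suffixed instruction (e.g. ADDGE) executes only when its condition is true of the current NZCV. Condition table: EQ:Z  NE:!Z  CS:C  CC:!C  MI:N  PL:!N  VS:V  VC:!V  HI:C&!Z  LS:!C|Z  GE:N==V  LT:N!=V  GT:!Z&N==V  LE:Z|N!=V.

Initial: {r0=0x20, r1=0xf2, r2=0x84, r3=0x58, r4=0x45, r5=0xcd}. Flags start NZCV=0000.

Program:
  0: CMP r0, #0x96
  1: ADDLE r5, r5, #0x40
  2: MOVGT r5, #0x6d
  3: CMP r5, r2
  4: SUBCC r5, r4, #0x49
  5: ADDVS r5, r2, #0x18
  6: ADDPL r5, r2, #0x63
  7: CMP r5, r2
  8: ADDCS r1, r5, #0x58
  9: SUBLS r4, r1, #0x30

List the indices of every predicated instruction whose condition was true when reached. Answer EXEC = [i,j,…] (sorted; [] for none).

[0] flags=1001 → (cmp)
[1] flags=1001 LE?F → skip
[2] flags=1001 GT?T → r5=0x6d
[3] flags=1001 → (cmp)
[4] flags=1001 CC?T → r5=0xfc
[5] flags=1001 VS?T → r5=0x9c
[6] flags=1001 PL?F → skip
[7] flags=0010 → (cmp)
[8] flags=0010 CS?T → r1=0xf4
[9] flags=0010 LS?F → skip

EXEC = [2,4,5,8]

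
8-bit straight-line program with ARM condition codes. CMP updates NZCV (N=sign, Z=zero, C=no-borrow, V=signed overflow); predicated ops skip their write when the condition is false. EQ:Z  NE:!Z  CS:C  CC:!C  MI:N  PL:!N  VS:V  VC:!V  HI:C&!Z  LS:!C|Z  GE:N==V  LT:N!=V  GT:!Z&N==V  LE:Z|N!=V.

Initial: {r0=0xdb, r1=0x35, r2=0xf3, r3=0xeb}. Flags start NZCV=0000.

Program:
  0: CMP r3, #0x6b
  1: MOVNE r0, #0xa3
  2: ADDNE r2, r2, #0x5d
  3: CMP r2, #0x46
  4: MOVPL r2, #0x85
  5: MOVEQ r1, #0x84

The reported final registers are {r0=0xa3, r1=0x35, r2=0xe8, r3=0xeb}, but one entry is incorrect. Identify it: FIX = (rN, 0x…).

FIX = (r2, 0x85)

0: ✓ CMP  NZCV=1010
1: ✓ MOVNE  r0←0xa3
2: ✓ ADDNE  r2←0x50
3: ✓ CMP  NZCV=0010
4: ✓ MOVPL  r2←0x85
5: · MOVEQ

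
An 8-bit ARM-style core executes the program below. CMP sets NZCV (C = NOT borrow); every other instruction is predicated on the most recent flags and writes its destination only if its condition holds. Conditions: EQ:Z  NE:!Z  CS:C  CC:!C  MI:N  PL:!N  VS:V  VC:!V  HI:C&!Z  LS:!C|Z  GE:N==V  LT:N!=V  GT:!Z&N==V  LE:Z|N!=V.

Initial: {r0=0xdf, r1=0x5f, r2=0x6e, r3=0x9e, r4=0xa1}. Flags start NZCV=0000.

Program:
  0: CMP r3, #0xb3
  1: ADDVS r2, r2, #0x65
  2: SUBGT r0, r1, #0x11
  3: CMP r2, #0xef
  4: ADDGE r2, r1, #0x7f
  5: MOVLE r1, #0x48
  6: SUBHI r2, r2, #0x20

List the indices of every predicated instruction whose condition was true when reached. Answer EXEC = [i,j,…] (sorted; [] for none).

0: ✓ CMP  NZCV=1000
1: · ADDVS
2: · SUBGT
3: ✓ CMP  NZCV=0000
4: ✓ ADDGE  r2←0xde
5: · MOVLE
6: · SUBHI

EXEC = [4]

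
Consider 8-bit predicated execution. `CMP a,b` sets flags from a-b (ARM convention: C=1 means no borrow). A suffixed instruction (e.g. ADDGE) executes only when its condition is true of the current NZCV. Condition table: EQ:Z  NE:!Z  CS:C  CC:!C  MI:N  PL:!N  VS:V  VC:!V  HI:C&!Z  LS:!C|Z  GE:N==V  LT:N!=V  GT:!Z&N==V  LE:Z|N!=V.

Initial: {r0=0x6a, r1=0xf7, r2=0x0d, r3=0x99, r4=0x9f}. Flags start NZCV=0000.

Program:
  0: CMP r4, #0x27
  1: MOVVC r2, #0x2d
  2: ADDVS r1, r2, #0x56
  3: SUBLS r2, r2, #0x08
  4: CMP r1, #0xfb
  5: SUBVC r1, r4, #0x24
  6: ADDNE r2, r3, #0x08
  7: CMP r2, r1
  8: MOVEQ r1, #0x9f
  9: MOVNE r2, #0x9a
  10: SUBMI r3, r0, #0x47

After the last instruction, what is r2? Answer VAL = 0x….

VAL = 0x9a

0: ✓ CMP  NZCV=0011
1: · MOVVC
2: ✓ ADDVS  r1←0x63
3: · SUBLS
4: ✓ CMP  NZCV=0000
5: ✓ SUBVC  r1←0x7b
6: ✓ ADDNE  r2←0xa1
7: ✓ CMP  NZCV=0011
8: · MOVEQ
9: ✓ MOVNE  r2←0x9a
10: · SUBMI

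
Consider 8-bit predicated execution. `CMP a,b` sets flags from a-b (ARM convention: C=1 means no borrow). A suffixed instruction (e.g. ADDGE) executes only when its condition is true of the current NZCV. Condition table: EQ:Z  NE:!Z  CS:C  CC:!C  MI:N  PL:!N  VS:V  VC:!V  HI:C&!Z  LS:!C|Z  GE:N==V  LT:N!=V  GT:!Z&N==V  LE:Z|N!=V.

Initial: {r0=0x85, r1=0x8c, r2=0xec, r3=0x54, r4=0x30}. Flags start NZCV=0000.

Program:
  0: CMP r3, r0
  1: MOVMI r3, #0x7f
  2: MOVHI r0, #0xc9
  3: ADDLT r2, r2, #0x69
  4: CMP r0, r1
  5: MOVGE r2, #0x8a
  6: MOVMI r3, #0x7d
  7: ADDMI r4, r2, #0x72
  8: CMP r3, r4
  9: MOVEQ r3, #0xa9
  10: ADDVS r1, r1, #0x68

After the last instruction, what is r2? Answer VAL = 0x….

VAL = 0xec

0: ✓ CMP  NZCV=1001
1: ✓ MOVMI  r3←0x7f
2: · MOVHI
3: · ADDLT
4: ✓ CMP  NZCV=1000
5: · MOVGE
6: ✓ MOVMI  r3←0x7d
7: ✓ ADDMI  r4←0x5e
8: ✓ CMP  NZCV=0010
9: · MOVEQ
10: · ADDVS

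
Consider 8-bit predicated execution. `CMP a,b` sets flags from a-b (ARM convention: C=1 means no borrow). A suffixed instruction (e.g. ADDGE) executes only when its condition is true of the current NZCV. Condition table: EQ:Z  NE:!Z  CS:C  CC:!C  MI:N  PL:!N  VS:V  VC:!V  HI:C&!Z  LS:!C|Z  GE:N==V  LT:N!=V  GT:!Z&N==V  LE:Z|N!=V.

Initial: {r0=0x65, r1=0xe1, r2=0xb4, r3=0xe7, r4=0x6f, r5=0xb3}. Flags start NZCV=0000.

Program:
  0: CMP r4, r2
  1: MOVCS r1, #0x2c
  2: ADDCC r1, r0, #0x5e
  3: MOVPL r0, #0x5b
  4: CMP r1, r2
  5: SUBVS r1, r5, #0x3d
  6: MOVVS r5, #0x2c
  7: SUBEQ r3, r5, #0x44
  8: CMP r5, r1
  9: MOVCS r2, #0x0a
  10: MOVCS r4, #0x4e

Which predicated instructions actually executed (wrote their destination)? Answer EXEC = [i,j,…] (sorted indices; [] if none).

EXEC = [2]

0: ✓ CMP  NZCV=1001
1: · MOVCS
2: ✓ ADDCC  r1←0xc3
3: · MOVPL
4: ✓ CMP  NZCV=0010
5: · SUBVS
6: · MOVVS
7: · SUBEQ
8: ✓ CMP  NZCV=1000
9: · MOVCS
10: · MOVCS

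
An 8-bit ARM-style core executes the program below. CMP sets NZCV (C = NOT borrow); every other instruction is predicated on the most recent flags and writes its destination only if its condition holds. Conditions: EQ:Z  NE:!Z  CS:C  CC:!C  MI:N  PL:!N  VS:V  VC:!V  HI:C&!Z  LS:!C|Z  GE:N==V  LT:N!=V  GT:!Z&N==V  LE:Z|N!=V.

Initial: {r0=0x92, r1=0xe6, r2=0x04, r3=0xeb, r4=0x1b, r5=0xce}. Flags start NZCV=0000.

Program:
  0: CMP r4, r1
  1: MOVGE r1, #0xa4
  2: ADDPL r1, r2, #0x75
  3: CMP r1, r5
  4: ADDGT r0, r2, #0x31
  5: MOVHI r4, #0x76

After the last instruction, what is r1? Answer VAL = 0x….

VAL = 0x79

[0] flags=0000 → (cmp)
[1] flags=0000 GE?T → r1=0xa4
[2] flags=0000 PL?T → r1=0x79
[3] flags=1001 → (cmp)
[4] flags=1001 GT?T → r0=0x35
[5] flags=1001 HI?F → skip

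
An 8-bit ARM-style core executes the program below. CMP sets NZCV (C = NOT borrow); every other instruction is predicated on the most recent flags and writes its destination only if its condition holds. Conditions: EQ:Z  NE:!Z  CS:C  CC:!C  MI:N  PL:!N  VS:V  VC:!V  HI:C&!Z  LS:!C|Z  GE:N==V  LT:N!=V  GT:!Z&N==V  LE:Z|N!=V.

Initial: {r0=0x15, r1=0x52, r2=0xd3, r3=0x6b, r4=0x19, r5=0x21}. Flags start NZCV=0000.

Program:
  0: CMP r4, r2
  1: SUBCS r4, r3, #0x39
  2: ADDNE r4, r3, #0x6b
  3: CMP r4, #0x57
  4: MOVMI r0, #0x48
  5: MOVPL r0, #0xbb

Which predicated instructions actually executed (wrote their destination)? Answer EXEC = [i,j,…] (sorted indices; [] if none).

0: ✓ CMP  NZCV=0000
1: · SUBCS
2: ✓ ADDNE  r4←0xd6
3: ✓ CMP  NZCV=0011
4: · MOVMI
5: ✓ MOVPL  r0←0xbb

EXEC = [2,5]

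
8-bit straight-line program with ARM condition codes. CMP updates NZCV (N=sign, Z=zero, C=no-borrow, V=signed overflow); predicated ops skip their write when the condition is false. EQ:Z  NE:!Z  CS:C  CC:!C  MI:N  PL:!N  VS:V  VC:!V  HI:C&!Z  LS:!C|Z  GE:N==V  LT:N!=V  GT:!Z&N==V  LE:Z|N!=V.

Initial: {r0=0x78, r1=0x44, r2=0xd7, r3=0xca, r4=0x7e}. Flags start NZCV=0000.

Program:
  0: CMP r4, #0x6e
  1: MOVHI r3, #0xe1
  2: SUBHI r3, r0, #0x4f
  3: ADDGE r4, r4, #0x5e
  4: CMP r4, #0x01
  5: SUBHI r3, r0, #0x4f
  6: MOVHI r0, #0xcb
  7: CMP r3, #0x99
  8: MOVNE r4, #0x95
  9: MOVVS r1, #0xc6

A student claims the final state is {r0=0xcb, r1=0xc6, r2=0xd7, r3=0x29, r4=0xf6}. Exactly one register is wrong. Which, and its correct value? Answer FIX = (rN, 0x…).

0: ✓ CMP  NZCV=0010
1: ✓ MOVHI  r3←0xe1
2: ✓ SUBHI  r3←0x29
3: ✓ ADDGE  r4←0xdc
4: ✓ CMP  NZCV=1010
5: ✓ SUBHI  r3←0x29
6: ✓ MOVHI  r0←0xcb
7: ✓ CMP  NZCV=1001
8: ✓ MOVNE  r4←0x95
9: ✓ MOVVS  r1←0xc6

FIX = (r4, 0x95)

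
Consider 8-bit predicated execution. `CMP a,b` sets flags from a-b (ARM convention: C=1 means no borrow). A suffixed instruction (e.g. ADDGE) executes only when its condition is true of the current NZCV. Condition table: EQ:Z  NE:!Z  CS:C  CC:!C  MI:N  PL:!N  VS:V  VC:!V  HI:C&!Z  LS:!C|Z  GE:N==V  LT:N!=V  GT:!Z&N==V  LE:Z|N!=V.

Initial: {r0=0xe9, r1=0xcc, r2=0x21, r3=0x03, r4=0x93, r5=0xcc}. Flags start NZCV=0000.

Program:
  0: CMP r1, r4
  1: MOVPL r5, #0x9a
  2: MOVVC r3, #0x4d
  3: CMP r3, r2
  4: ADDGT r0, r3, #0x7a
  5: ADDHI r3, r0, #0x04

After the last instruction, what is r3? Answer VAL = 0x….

VAL = 0xcb

[0] flags=0010 → (cmp)
[1] flags=0010 PL?T → r5=0x9a
[2] flags=0010 VC?T → r3=0x4d
[3] flags=0010 → (cmp)
[4] flags=0010 GT?T → r0=0xc7
[5] flags=0010 HI?T → r3=0xcb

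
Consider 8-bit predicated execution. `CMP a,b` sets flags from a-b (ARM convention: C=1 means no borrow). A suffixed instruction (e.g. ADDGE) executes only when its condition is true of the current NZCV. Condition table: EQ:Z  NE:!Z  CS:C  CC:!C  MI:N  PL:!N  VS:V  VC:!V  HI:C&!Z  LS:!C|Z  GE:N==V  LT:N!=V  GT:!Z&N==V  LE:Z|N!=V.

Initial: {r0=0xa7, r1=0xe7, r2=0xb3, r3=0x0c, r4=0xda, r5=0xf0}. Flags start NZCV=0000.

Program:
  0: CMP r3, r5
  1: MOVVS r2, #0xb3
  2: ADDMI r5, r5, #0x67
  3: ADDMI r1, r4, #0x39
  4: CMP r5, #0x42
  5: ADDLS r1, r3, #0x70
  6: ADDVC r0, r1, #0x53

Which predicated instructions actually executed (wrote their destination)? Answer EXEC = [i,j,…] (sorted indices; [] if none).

EXEC = [6]

0: ✓ CMP  NZCV=0000
1: · MOVVS
2: · ADDMI
3: · ADDMI
4: ✓ CMP  NZCV=1010
5: · ADDLS
6: ✓ ADDVC  r0←0x3a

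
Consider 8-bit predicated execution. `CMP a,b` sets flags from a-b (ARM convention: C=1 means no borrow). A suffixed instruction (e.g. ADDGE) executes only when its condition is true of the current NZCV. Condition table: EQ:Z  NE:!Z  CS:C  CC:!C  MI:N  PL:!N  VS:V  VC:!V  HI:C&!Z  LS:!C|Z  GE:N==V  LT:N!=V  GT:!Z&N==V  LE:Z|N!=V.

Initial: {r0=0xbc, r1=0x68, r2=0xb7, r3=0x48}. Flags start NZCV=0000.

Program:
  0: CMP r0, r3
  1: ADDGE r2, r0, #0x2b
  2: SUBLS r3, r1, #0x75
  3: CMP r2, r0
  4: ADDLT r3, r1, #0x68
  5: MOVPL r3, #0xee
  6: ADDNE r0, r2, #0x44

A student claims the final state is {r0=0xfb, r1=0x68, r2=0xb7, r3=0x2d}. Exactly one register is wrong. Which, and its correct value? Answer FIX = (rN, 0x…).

0: ✓ CMP  NZCV=0011
1: · ADDGE
2: · SUBLS
3: ✓ CMP  NZCV=1000
4: ✓ ADDLT  r3←0xd0
5: · MOVPL
6: ✓ ADDNE  r0←0xfb

FIX = (r3, 0xd0)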